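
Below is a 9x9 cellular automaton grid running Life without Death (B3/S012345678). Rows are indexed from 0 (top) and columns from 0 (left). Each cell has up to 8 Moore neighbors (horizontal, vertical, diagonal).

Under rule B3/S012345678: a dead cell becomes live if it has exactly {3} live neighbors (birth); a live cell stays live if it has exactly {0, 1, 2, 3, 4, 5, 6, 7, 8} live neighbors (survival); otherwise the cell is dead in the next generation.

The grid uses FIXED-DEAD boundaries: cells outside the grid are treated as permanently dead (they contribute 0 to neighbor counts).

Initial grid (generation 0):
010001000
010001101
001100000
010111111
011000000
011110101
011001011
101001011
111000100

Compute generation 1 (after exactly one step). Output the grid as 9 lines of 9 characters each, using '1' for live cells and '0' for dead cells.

Answer: 010001100
010011101
011100001
010111111
111000001
111111101
111001011
101101011
111000110

Derivation:
Simulating step by step:
Generation 0 (given above): 37 live cells
Generation 1: 48 live cells
(generation 1 grid is the final answer)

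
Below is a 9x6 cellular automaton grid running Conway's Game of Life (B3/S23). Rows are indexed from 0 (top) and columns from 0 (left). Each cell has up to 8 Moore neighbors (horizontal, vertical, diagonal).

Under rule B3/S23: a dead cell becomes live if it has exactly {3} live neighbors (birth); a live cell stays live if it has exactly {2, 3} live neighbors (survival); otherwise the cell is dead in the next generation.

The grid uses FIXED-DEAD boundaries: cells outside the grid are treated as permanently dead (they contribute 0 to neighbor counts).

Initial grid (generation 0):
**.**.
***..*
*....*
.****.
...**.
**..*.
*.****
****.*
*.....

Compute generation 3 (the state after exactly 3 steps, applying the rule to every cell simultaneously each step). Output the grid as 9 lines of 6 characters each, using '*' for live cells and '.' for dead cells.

Answer: .*..*.
.*...*
*..*.*
******
..*...
..*...
..*...
.**...
......

Derivation:
Simulating step by step:
Generation 0 (given above): 30 live cells
Generation 1: 20 live cells
*..**.
..**.*
*....*
.**..*
*....*
**....
.....*
*....*
*.*...
Generation 2: 21 live cells
..***.
.***.*
...*.*
**..**
*.*...
**....
**....
.*....
.*....
Generation 3: 18 live cells
(generation 3 grid is the final answer)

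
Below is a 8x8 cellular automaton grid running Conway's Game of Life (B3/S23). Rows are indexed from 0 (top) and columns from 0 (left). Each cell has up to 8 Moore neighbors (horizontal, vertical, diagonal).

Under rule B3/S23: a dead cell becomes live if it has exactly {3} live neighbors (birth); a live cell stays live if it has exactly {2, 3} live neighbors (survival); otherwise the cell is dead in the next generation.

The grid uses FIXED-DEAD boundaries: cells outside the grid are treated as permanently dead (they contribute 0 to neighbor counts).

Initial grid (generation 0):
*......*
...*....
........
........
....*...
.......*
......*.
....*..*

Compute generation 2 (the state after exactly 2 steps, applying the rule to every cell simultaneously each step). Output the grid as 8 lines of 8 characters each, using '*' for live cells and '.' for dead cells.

Simulating step by step:
Generation 0 (given above): 8 live cells
Generation 1: 2 live cells
........
........
........
........
........
........
......**
........
Generation 2: 0 live cells
(generation 2 grid is the final answer)

Answer: ........
........
........
........
........
........
........
........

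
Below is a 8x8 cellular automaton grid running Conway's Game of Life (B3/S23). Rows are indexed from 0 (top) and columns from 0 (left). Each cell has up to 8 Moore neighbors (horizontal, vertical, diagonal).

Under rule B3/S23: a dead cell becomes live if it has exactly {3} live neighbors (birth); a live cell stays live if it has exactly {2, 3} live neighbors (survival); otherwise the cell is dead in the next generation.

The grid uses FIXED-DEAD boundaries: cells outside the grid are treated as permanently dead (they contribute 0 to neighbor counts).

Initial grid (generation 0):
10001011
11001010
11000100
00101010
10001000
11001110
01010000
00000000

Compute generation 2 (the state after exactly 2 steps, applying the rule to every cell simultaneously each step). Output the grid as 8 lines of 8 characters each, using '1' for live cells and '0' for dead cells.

Answer: 00000111
10101000
01100011
10100000
10000000
00000010
10000100
01000000

Derivation:
Simulating step by step:
Generation 0 (given above): 23 live cells
Generation 1: 29 live cells
11000011
00001011
10111010
10011000
10001010
11111100
11101100
00000000
Generation 2: 17 live cells
(generation 2 grid is the final answer)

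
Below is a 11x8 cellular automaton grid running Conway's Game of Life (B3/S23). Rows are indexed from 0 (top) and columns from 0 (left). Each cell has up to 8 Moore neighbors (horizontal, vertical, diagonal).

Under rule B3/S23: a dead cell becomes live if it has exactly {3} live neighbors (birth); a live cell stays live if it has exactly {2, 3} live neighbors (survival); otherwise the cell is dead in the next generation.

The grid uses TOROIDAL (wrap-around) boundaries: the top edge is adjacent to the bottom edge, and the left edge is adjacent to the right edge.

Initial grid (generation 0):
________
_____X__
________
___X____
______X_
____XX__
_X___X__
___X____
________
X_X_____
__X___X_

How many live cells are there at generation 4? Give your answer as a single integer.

Simulating step by step:
Generation 0 (given above): 12 live cells
Generation 1: 8 live cells
________
________
________
________
____XX__
____XXX_
_____X__
________
________
_X______
_X______
Generation 2: 6 live cells
________
________
________
________
____X_X_
______X_
____XXX_
________
________
________
________
Generation 3: 7 live cells
________
________
________
________
_____X__
____X_XX
_____XX_
_____X__
________
________
________
Generation 4: 8 live cells
________
________
________
________
_____XX_
____X__X
____X__X
_____XX_
________
________
________
Population at generation 4: 8

Answer: 8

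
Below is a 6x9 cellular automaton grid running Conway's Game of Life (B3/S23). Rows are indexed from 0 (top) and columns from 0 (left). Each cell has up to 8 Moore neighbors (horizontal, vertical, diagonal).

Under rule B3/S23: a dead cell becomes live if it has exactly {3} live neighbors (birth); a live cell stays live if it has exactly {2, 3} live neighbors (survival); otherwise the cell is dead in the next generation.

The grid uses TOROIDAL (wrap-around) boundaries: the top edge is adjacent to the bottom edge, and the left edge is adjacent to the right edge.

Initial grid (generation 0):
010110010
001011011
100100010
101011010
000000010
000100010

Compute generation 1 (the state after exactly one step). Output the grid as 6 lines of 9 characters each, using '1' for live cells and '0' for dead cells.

Answer: 000001010
111001010
101000010
010110010
000110010
001110111

Derivation:
Simulating step by step:
Generation 0 (given above): 20 live cells
Generation 1: 23 live cells
(generation 1 grid is the final answer)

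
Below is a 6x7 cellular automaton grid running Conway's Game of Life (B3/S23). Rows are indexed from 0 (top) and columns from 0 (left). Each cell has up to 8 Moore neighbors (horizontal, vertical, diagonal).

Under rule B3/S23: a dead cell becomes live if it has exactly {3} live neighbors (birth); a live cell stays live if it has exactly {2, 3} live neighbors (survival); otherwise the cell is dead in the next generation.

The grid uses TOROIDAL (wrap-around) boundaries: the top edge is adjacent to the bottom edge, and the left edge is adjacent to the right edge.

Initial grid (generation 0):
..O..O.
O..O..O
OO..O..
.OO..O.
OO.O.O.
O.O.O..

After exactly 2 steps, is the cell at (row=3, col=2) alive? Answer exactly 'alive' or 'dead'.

Simulating step by step:
Generation 0 (given above): 18 live cells
Generation 1: 22 live cells
O.O.OO.
O.OOOOO
...OOO.
...O.O.
O..O.O.
O.O.OO.
Generation 2: 13 live cells
O.O....
O.O....
.......
..OO.O.
.OOO.O.
O.O....

Cell (3,2) at generation 2: 1 -> alive

Answer: alive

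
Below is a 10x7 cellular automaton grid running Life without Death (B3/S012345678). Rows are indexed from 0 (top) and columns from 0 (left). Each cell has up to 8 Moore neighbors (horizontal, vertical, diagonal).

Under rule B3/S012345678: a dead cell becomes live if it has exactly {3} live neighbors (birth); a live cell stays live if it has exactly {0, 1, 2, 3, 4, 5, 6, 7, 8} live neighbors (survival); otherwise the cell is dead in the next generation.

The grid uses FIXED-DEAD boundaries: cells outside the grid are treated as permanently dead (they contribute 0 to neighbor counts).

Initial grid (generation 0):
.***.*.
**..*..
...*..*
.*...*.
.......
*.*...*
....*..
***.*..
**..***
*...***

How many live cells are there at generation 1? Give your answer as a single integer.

Simulating step by step:
Generation 0 (given above): 28 live cells
Generation 1: 42 live cells
******.
**..**.
*******
.*...*.
.*.....
*.*...*
*.*.**.
***.*..
***.***
**..***
Population at generation 1: 42

Answer: 42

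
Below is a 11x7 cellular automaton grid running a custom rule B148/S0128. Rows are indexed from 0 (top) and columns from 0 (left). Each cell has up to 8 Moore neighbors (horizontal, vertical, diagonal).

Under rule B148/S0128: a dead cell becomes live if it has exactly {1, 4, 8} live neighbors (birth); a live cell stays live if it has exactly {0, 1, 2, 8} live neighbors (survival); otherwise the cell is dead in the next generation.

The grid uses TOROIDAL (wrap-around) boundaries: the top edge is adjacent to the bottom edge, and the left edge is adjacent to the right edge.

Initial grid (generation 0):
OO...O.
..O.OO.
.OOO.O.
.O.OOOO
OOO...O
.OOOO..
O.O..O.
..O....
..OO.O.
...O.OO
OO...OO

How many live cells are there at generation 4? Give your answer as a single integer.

Answer: 35

Derivation:
Simulating step by step:
Generation 0 (given above): 37 live cells
Generation 1: 19 live cells
....O..
...O..O
......O
.......
.......
....O.O
O....O.
OO.O...
O...OO.
O.OO...
...OO..
Generation 2: 33 live cells
O..O..O
..OO..O
..OOO.O
O....OO
O..OO.O
.O.OO.O
.....OO
...OO..
..OO.OO
O.O....
O.....O
Generation 3: 18 live cells
...O...
O...OO.
O......
.......
.......
.O.....
.O.O..O
.O....O
....OOO
.OO....
.O..O..
Generation 4: 35 live cells
...OO..
O.O.OO.
O..O...
OO....O
OOO....
.O.OOOO
.OOOO.O
.O.....
O...O.O
.OO..O.
.OO.OO.
Population at generation 4: 35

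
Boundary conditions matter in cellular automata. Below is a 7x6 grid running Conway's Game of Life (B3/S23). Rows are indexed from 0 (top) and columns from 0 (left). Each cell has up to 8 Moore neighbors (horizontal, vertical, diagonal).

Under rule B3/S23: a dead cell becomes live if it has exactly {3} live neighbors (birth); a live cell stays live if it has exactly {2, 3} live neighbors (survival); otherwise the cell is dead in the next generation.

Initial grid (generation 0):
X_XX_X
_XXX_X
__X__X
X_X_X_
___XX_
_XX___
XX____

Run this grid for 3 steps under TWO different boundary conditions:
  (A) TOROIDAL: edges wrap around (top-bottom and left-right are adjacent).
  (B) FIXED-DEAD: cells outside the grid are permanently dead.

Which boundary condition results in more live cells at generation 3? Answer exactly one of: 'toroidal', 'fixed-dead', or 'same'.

Answer: toroidal

Derivation:
Under TOROIDAL boundary, generation 3:
_X____
_X____
_X_X__
X__X__
______
_X_X__
___X_X
Population = 10

Under FIXED-DEAD boundary, generation 3:
______
______
___X_X
___X__
_____X
XX_X__
______
Population = 7

Comparison: toroidal=10, fixed-dead=7 -> toroidal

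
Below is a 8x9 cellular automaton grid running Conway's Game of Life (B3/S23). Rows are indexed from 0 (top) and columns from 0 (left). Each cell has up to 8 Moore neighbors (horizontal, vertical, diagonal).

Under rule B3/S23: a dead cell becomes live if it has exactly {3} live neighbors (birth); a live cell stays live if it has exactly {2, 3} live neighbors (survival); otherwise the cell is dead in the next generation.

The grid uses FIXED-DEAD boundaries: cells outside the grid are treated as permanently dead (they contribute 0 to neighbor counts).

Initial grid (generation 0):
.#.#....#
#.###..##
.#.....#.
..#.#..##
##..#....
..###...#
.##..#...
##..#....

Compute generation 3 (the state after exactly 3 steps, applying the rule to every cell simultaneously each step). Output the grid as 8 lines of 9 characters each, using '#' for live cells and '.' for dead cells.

Answer: .###...##
#.....#.#
...####..
...#....#
...#...##
..#.###..
.........
##.......

Derivation:
Simulating step by step:
Generation 0 (given above): 28 live cells
Generation 1: 31 live cells
.#.##..##
#..##..##
.#..#.#..
#.##...##
.#..##.##
#...##...
#....#...
###......
Generation 2: 31 live cells
..###..##
##....#.#
##..###..
#.##....#
###..#.##
##.......
#...##...
##.......
Generation 3: 23 live cells
(generation 3 grid is the final answer)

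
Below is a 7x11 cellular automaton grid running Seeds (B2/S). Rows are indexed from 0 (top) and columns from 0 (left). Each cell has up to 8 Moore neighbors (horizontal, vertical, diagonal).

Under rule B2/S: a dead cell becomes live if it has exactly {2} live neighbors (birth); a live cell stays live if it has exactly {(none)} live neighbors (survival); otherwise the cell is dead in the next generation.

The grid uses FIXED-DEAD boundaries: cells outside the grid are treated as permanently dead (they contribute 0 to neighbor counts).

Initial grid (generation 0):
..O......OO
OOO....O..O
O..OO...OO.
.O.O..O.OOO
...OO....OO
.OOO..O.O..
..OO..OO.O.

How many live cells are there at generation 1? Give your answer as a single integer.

Simulating step by step:
Generation 0 (given above): 33 live cells
Generation 1: 11 live cells
O..O....O..
....O......
.....OO....
O..........
O.....O....
...........
....OO.....
Population at generation 1: 11

Answer: 11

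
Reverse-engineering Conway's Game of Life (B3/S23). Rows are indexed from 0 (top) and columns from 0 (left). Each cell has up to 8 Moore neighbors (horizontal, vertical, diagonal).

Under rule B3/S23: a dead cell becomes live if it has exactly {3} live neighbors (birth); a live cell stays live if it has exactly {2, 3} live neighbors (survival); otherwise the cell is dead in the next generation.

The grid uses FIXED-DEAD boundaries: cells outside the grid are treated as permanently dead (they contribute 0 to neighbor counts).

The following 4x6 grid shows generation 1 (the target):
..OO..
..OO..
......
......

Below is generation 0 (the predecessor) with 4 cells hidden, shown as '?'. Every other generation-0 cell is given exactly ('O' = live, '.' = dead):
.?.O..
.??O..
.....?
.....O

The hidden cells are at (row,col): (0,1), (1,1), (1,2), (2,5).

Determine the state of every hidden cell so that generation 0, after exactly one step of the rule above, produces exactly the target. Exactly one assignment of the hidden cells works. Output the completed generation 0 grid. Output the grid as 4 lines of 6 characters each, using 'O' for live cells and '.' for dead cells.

Answer: ...O..
..OO..
......
.....O

Derivation:
Hidden generation-0 cells (in order): (0,1), (1,1), (1,2), (2,5).
A hidden cell only influences target cells in its own 3x3 neighborhood. Try each of the 2^4 = 16 assignments, step the completed generation 0 forward once under B3/S23, and compare with the target:
  (0,1)=. (1,1)=. (1,2)=. (2,5)=. -> step gives (0,2)='.' but target has 'O' -> reject
  (0,1)=. (1,1)=. (1,2)=. (2,5)=O -> step gives (0,2)='.' but target has 'O' -> reject
  (0,1)=. (1,1)=. (1,2)=O (2,5)=. -> step reproduces the target at every cell -> ACCEPT
  (0,1)=. (1,1)=. (1,2)=O (2,5)=O -> step gives (1,4)='O' but target has '.' -> reject
  (0,1)=. (1,1)=O (1,2)=. (2,5)=. -> step gives (0,3)='.' but target has 'O' -> reject
  (0,1)=. (1,1)=O (1,2)=. (2,5)=O -> step gives (0,3)='.' but target has 'O' -> reject
  (0,1)=. (1,1)=O (1,2)=O (2,5)=. -> step gives (0,2)='.' but target has 'O' -> reject
  (0,1)=. (1,1)=O (1,2)=O (2,5)=O -> step gives (0,2)='.' but target has 'O' -> reject
  (0,1)=O (1,1)=. (1,2)=. (2,5)=. -> step gives (0,3)='.' but target has 'O' -> reject
  (0,1)=O (1,1)=. (1,2)=. (2,5)=O -> step gives (0,3)='.' but target has 'O' -> reject
  (0,1)=O (1,1)=. (1,2)=O (2,5)=. -> step gives (0,2)='.' but target has 'O' -> reject
  (0,1)=O (1,1)=. (1,2)=O (2,5)=O -> step gives (0,2)='.' but target has 'O' -> reject
  (0,1)=O (1,1)=O (1,2)=. (2,5)=. -> step gives (0,2)='.' but target has 'O' -> reject
  (0,1)=O (1,1)=O (1,2)=. (2,5)=O -> step gives (0,2)='.' but target has 'O' -> reject
  (0,1)=O (1,1)=O (1,2)=O (2,5)=. -> step gives (0,1)='O' but target has '.' -> reject
  (0,1)=O (1,1)=O (1,2)=O (2,5)=O -> step gives (0,1)='O' but target has '.' -> reject
Unique solution: (0,1)=dead, (1,1)=dead, (1,2)=live, (2,5)=dead.
Check: live-neighbor counts of every cell in the completed generation 0:
013220
012220
012221
000010
Applying B3/S23 to generation 0 with these counts gives:
..OO..
..OO..
......
......
which matches the target exactly.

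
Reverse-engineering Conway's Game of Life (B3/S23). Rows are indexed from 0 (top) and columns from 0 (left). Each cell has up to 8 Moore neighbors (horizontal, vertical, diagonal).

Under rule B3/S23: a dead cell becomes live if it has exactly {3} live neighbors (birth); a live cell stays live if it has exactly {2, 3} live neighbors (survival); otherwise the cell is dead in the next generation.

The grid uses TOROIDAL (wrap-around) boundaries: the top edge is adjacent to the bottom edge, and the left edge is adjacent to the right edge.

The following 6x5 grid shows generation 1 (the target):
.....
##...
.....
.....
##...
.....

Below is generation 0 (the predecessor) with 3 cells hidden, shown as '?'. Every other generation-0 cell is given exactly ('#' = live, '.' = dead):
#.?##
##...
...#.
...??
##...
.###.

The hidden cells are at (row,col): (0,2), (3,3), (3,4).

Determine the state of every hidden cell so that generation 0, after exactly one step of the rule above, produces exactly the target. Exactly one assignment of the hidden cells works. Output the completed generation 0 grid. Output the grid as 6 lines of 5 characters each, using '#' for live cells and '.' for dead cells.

Answer: #.###
##...
...#.
.....
##...
.###.

Derivation:
Hidden generation-0 cells (in order): (0,2), (3,3), (3,4).
A hidden cell only influences target cells in its own 3x3 neighborhood. Try each of the 2^3 = 8 assignments, step the completed generation 0 forward once under B3/S23, and compare with the target:
  (0,2)=. (3,3)=. (3,4)=. -> step gives (0,3)='#' but target has '.' -> reject
  (0,2)=. (3,3)=. (3,4)=# -> step gives (0,3)='#' but target has '.' -> reject
  (0,2)=. (3,3)=# (3,4)=. -> step gives (0,3)='#' but target has '.' -> reject
  (0,2)=. (3,3)=# (3,4)=# -> step gives (0,3)='#' but target has '.' -> reject
  (0,2)=# (3,3)=. (3,4)=. -> step reproduces the target at every cell -> ACCEPT
  (0,2)=# (3,3)=. (3,4)=# -> step gives (2,0)='#' but target has '.' -> reject
  (0,2)=# (3,3)=# (3,4)=. -> step gives (2,2)='#' but target has '.' -> reject
  (0,2)=# (3,3)=# (3,4)=# -> step gives (2,0)='#' but target has '.' -> reject
Unique solution: (0,2)=live, (3,3)=dead, (3,4)=dead.
Check: live-neighbor counts of every cell in the completed generation 0:
46544
33445
22202
22212
23422
55545
Applying B3/S23 to generation 0 with these counts gives:
.....
##...
.....
.....
##...
.....
which matches the target exactly.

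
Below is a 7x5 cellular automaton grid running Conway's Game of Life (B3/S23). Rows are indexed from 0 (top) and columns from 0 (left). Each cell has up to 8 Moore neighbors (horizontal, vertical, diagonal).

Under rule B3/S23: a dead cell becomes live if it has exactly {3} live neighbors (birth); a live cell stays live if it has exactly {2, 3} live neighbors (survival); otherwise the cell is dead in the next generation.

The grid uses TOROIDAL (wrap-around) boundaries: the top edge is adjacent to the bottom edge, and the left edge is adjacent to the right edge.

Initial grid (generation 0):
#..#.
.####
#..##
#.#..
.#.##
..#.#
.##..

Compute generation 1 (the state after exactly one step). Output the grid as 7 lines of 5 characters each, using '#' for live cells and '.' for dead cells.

Simulating step by step:
Generation 0 (given above): 18 live cells
Generation 1: 10 live cells
(generation 1 grid is the final answer)

Answer: #....
.#...
.....
..#..
.#..#
....#
###.#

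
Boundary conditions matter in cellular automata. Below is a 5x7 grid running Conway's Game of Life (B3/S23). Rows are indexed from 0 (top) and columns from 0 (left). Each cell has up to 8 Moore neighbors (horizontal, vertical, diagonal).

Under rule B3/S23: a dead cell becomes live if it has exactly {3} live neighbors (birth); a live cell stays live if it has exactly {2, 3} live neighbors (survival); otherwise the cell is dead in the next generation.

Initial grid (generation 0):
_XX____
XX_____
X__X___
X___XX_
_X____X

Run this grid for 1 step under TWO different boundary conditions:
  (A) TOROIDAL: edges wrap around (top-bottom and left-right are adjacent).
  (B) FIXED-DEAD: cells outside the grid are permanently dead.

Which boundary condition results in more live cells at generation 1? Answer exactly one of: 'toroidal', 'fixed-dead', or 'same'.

Under TOROIDAL boundary, generation 1:
__X____
X______
X___X__
XX__XX_
_XX__XX
Population = 12

Under FIXED-DEAD boundary, generation 1:
XXX____
X______
X___X__
XX__XX_
_____X_
Population = 11

Comparison: toroidal=12, fixed-dead=11 -> toroidal

Answer: toroidal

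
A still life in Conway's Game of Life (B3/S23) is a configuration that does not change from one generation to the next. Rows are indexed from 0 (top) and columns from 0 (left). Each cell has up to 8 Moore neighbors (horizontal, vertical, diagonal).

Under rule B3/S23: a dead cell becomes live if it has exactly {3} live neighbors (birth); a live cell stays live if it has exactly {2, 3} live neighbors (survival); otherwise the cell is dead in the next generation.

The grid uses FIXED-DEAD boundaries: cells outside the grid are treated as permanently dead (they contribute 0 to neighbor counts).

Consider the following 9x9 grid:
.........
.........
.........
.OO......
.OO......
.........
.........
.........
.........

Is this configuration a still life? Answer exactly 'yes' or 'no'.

Compute generation 1 and compare to generation 0 (given above):
Generation 1:
.........
.........
.........
.OO......
.OO......
.........
.........
.........
.........
The grids are IDENTICAL -> still life.

Answer: yes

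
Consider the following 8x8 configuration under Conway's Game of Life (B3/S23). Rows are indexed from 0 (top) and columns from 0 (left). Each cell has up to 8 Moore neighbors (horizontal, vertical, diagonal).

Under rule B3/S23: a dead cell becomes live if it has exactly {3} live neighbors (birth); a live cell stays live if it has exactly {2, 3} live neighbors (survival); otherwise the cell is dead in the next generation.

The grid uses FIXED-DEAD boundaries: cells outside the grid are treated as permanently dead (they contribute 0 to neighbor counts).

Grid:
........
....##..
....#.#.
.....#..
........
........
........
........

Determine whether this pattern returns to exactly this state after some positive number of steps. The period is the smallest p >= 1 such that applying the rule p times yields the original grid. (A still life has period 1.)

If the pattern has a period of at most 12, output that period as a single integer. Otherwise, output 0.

Answer: 1

Derivation:
Simulating and comparing each generation to the original:
Gen 0 (original, given above): 5 live cells
Gen 1: 5 live cells, MATCHES original -> period = 1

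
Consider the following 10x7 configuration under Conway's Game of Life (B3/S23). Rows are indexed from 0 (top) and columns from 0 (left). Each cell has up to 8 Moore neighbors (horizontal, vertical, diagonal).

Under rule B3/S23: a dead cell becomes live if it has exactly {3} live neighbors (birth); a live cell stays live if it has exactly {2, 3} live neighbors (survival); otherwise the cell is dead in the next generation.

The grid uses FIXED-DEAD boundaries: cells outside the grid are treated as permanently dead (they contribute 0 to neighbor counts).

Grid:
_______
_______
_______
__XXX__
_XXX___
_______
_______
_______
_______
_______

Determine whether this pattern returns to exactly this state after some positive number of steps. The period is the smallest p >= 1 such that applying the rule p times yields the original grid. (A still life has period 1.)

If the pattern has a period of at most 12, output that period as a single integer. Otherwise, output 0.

Answer: 2

Derivation:
Simulating and comparing each generation to the original:
Gen 0 (original, given above): 6 live cells
Gen 1: 6 live cells, differs from original
Gen 2: 6 live cells, MATCHES original -> period = 2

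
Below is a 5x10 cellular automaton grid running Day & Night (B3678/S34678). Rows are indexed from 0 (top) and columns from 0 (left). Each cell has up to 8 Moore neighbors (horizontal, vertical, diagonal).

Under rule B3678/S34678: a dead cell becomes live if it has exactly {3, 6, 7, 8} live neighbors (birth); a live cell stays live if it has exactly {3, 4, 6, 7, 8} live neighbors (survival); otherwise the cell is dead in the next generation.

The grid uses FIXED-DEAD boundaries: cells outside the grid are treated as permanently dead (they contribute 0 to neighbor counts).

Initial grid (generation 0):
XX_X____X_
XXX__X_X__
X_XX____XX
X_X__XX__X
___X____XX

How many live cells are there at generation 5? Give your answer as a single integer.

Answer: 8

Derivation:
Simulating step by step:
Generation 0 (given above): 22 live cells
Generation 1: 18 live cells
XX________
XX__X____X
XXXXXX_XX_
__X_X__X_X
__________
Generation 2: 17 live cells
XX________
_X__XX__X_
X_X_XXX_XX
__X_XXX___
__________
Generation 3: 15 live cells
__________
_XXXXXXX_X
_____XX___
_X__X_XX__
_____X____
Generation 4: 14 live cells
__XXXXX___
____XXX___
_X___XX_X_
______X___
______X___
Generation 5: 8 live cells
___XX_X___
__X__X____
____X_X___
______X___
__________
Population at generation 5: 8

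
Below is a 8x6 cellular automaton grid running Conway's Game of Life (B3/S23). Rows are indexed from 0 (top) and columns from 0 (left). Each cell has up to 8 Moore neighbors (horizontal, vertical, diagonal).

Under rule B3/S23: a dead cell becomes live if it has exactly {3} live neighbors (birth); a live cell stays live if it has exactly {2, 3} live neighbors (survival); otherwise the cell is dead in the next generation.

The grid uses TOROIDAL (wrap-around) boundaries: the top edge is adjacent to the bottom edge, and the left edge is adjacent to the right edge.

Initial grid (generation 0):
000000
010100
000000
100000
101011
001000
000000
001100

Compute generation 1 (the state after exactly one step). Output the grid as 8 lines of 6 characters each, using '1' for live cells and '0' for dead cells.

Answer: 000100
000000
000000
110000
100101
010101
001100
000000

Derivation:
Simulating step by step:
Generation 0 (given above): 10 live cells
Generation 1: 11 live cells
(generation 1 grid is the final answer)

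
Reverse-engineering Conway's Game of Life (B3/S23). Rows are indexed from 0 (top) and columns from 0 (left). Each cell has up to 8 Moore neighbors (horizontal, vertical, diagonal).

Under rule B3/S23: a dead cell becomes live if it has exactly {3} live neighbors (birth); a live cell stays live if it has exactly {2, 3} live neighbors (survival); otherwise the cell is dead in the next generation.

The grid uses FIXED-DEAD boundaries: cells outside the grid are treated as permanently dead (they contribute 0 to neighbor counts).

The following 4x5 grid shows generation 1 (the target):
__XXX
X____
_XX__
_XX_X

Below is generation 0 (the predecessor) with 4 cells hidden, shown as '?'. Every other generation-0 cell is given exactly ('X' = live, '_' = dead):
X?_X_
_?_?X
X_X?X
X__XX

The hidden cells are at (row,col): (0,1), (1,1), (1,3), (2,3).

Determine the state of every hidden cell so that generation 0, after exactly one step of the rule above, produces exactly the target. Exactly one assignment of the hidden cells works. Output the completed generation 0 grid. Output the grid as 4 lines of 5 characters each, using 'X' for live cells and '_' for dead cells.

Answer: XX_X_
___XX
X_XXX
X__XX

Derivation:
Hidden generation-0 cells (in order): (0,1), (1,1), (1,3), (2,3).
A hidden cell only influences target cells in its own 3x3 neighborhood. Try each of the 2^4 = 16 assignments, step the completed generation 0 forward once under B3/S23, and compare with the target:
  (0,1)=_ (1,1)=_ (1,3)=_ (2,3)=_ -> step gives (0,2)='_' but target has 'X' -> reject
  (0,1)=_ (1,1)=_ (1,3)=_ (2,3)=X -> step gives (0,2)='_' but target has 'X' -> reject
  (0,1)=_ (1,1)=_ (1,3)=X (2,3)=_ -> step gives (0,2)='_' but target has 'X' -> reject
  (0,1)=_ (1,1)=_ (1,3)=X (2,3)=X -> step gives (0,2)='_' but target has 'X' -> reject
  (0,1)=_ (1,1)=X (1,3)=_ (2,3)=_ -> step gives (0,2)='_' but target has 'X' -> reject
  (0,1)=_ (1,1)=X (1,3)=_ (2,3)=X -> step gives (0,2)='_' but target has 'X' -> reject
  (0,1)=_ (1,1)=X (1,3)=X (2,3)=_ -> step gives (1,1)='X' but target has '_' -> reject
  (0,1)=_ (1,1)=X (1,3)=X (2,3)=X -> step gives (1,1)='X' but target has '_' -> reject
  (0,1)=X (1,1)=_ (1,3)=_ (2,3)=_ -> step gives (0,2)='_' but target has 'X' -> reject
  (0,1)=X (1,1)=_ (1,3)=_ (2,3)=X -> step gives (0,2)='_' but target has 'X' -> reject
  (0,1)=X (1,1)=_ (1,3)=X (2,3)=_ -> step gives (1,4)='X' but target has '_' -> reject
  (0,1)=X (1,1)=_ (1,3)=X (2,3)=X -> step reproduces the target at every cell -> ACCEPT
  (0,1)=X (1,1)=X (1,3)=_ (2,3)=_ -> step gives (0,0)='X' but target has '_' -> reject
  (0,1)=X (1,1)=X (1,3)=_ (2,3)=X -> step gives (0,0)='X' but target has '_' -> reject
  (0,1)=X (1,1)=X (1,3)=X (2,3)=_ -> step gives (0,0)='X' but target has '_' -> reject
  (0,1)=X (1,1)=X (1,3)=X (2,3)=X -> step gives (0,0)='X' but target has '_' -> reject
Unique solution: (0,1)=live, (1,1)=dead, (1,3)=live, (2,3)=live.
Check: live-neighbor counts of every cell in the completed generation 0:
11323
34554
13365
13343
Applying B3/S23 to generation 0 with these counts gives:
__XXX
X____
_XX__
_XX_X
which matches the target exactly.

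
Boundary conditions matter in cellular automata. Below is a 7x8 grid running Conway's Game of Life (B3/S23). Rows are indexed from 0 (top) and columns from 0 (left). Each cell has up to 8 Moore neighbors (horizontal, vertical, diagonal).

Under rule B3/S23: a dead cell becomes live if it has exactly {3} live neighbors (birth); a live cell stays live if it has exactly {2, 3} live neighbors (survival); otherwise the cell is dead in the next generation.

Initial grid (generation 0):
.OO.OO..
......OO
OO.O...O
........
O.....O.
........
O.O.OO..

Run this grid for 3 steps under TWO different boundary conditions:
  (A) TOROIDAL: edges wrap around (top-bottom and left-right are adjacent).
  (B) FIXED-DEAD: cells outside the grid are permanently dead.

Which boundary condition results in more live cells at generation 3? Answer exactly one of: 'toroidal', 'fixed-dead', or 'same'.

Under TOROIDAL boundary, generation 3:
O....OOO
..O.O..O
OO..O..O
OO.....O
O....OO.
...OO.OO
..O.O..O
Population = 24

Under FIXED-DEAD boundary, generation 3:
........
........
........
........
........
........
........
Population = 0

Comparison: toroidal=24, fixed-dead=0 -> toroidal

Answer: toroidal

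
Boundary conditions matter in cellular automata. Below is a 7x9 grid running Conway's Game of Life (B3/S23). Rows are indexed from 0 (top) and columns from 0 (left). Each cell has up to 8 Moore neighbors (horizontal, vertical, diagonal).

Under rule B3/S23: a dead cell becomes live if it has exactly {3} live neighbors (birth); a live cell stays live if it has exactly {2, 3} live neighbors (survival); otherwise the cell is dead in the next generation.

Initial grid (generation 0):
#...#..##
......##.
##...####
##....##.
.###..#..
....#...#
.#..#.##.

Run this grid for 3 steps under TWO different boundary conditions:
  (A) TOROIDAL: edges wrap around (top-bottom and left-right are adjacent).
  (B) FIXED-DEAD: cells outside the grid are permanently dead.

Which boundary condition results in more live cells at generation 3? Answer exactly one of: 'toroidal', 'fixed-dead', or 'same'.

Under TOROIDAL boundary, generation 3:
..#......
.........
.....#...
##.....#.
...#...##
......###
###......
Population = 14

Under FIXED-DEAD boundary, generation 3:
.......#.
##.....#.
##.......
.......#.
#.......#
#......#.
....###..
Population = 14

Comparison: toroidal=14, fixed-dead=14 -> same

Answer: same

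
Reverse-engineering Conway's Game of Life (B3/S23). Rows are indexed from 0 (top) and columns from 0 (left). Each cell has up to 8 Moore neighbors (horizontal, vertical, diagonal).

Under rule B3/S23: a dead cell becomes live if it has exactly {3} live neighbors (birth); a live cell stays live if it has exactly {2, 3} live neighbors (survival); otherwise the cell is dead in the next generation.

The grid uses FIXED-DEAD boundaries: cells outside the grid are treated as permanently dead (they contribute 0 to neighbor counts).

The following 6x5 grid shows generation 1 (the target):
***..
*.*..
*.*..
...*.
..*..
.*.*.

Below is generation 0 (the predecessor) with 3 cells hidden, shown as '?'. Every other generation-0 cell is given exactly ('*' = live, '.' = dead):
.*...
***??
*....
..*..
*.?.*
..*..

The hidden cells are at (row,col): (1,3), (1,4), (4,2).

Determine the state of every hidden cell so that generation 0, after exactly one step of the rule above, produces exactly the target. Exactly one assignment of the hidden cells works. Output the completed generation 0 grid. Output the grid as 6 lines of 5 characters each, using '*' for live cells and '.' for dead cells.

Hidden generation-0 cells (in order): (1,3), (1,4), (4,2).
A hidden cell only influences target cells in its own 3x3 neighborhood. Try each of the 2^3 = 8 assignments, step the completed generation 0 forward once under B3/S23, and compare with the target:
  (1,3)=. (1,4)=. (4,2)=. -> step gives (3,1)='*' but target has '.' -> reject
  (1,3)=. (1,4)=. (4,2)=* -> step reproduces the target at every cell -> ACCEPT
  (1,3)=. (1,4)=* (4,2)=. -> step gives (2,3)='*' but target has '.' -> reject
  (1,3)=. (1,4)=* (4,2)=* -> step gives (2,3)='*' but target has '.' -> reject
  (1,3)=* (1,4)=. (4,2)=. -> step gives (0,2)='.' but target has '*' -> reject
  (1,3)=* (1,4)=. (4,2)=* -> step gives (0,2)='.' but target has '*' -> reject
  (1,3)=* (1,4)=* (4,2)=. -> step gives (0,2)='.' but target has '*' -> reject
  (1,3)=* (1,4)=* (4,2)=* -> step gives (0,2)='.' but target has '*' -> reject
Unique solution: (1,3)=dead, (1,4)=dead, (4,2)=live.
Check: live-neighbor counts of every cell in the completed generation 0:
33310
34210
25320
24131
04240
13131
Applying B3/S23 to generation 0 with these counts gives:
***..
*.*..
*.*..
...*.
..*..
.*.*.
which matches the target exactly.

Answer: .*...
***..
*....
..*..
*.*.*
..*..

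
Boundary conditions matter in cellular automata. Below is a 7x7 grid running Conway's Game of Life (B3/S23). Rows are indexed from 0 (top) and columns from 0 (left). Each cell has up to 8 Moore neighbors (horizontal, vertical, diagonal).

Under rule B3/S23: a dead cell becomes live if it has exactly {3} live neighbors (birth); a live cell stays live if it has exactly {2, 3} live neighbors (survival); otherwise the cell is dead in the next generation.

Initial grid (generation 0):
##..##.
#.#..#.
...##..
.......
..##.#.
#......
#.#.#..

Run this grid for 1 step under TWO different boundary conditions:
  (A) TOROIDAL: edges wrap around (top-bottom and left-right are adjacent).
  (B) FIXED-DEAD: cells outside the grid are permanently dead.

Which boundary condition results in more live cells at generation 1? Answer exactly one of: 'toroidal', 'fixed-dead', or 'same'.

Answer: toroidal

Derivation:
Under TOROIDAL boundary, generation 1:
#.#.##.
#.#..#.
...##..
..#....
.......
..#.#.#
#..###.
Population = 17

Under FIXED-DEAD boundary, generation 1:
##..##.
#.#..#.
...##..
..#....
.......
..#.#..
.#.....
Population = 13

Comparison: toroidal=17, fixed-dead=13 -> toroidal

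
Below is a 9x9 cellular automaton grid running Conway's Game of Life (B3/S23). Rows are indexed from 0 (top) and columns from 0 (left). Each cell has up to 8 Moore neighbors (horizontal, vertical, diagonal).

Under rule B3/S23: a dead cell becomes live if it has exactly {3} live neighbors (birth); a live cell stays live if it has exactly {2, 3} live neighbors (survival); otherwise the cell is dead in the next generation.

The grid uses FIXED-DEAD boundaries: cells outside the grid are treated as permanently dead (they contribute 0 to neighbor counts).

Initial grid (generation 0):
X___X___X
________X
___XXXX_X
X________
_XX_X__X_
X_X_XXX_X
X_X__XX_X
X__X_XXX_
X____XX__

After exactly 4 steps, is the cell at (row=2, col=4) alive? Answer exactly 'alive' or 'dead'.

Simulating step by step:
Generation 0 (given above): 33 live cells
Generation 1: 25 live cells
_________
___X____X
____XX_X_
_XX___XX_
X_X_X_XX_
X_X_X___X
X_X_____X
X________
____XX_X_
Generation 2: 22 live cells
_________
____X____
__XXXX_XX
_XX_X___X
X_X___X_X
X_X__X__X
X__X_____
_X_______
_________
Generation 3: 20 live cells
_________
____XX___
_XX__X_XX
____X_X_X
X_X__X__X
X_XX___X_
X_X______
_________
_________
Generation 4: 21 live cells
_________
____XXX__
___X___XX
__XXX_X_X
__X_XXX_X
X_XX_____
__XX_____
_________
_________

Cell (2,4) at generation 4: 0 -> dead

Answer: dead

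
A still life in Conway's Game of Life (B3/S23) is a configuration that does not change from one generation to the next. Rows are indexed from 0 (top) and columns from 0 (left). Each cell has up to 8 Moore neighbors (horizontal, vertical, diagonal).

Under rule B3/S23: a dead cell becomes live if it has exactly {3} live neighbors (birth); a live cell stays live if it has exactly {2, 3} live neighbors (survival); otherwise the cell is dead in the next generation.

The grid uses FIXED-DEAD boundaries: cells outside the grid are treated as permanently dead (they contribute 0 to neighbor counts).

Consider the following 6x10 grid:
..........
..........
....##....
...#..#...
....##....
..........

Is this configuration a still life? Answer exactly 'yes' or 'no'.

Compute generation 1 and compare to generation 0 (given above):
Generation 1:
..........
..........
....##....
...#..#...
....##....
..........
The grids are IDENTICAL -> still life.

Answer: yes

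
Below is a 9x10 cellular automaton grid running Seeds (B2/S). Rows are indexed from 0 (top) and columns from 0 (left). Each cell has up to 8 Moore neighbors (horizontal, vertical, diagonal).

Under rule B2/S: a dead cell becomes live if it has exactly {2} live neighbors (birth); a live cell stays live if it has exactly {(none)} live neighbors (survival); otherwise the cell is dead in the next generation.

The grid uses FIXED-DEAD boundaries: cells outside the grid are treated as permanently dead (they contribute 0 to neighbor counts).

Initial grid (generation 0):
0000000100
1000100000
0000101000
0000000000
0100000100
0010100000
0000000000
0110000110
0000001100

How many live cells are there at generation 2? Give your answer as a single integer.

Answer: 17

Derivation:
Simulating step by step:
Generation 0 (given above): 15 live cells
Generation 1: 15 live cells
0000000000
0001001100
0001000000
0000011100
0011000000
0101000000
0000000110
0000000000
0110000000
Generation 2: 17 live cells
0000001100
0010100000
0010000010
0000000000
0100010100
0000100110
0010000000
0110000110
0000000000
Population at generation 2: 17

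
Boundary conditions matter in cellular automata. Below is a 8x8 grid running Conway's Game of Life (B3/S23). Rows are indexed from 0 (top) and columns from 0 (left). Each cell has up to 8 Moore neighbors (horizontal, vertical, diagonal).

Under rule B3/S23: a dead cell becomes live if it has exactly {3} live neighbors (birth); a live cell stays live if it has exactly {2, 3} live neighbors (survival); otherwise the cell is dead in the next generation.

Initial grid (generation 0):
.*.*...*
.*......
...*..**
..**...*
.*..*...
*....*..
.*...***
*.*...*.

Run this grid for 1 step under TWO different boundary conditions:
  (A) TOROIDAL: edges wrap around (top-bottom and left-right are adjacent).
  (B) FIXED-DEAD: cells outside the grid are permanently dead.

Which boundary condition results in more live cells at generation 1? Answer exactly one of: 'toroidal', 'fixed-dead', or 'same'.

Answer: toroidal

Derivation:
Under TOROIDAL boundary, generation 1:
.*.....*
......**
*..*..**
*.***.**
*****...
**..**.*
.*...*..
..*..*..
Population = 28

Under FIXED-DEAD boundary, generation 1:
..*.....
......**
...*..**
..***.**
.****...
**..**..
**...*.*
.*...***
Population = 27

Comparison: toroidal=28, fixed-dead=27 -> toroidal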